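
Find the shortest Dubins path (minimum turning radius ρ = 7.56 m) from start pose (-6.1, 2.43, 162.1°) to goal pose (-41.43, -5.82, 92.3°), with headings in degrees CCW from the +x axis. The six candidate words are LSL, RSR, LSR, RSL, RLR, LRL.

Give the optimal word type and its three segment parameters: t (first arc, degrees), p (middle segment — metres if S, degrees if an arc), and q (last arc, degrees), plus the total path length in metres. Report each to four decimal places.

LSR: t = 56.0199°, p = 20.4885 m, q = 125.8199°, L = 44.4817 m

Let ψ = atan2(Δy, Δx) = atan2(-8.25, -35.33) = -166.8562° be the start→goal bearing.
Normalize: d = |goal − start| / ρ = 36.280455/7.56 = 4.799002, α = (θ_start − ψ) mod 360° = 328.9562° = 5.741369 rad, β = (θ_goal − ψ) mod 360° = 259.1562° = 4.523130 rad.
Common terms: sin α = -0.515693, cos α = 0.856774, sin β = -0.982144, cos β = -0.188132, cos(α−β) = 0.345298, d² = 23.030420. Work in radians in the unit-radius frame; every candidate has L = ρ·(t + p + q).
LSL: p² = 2 + d² − 2cos(α−β) + 2d(sin α − sin β) = 28.816824; p = √p² = 5.368130; φ = atan2(cos β − cos α, d + sin α − sin β) = -0.195900 rad; t = (φ − α) mod 2π = 0.345916 rad, q = (β − φ) mod 2π = 4.719030 rad → L = 7.56·(0.345916 + 5.368130 + 4.719030) = 7.56·10.433076 = 78.874054 m
RSR: p² = 2 + d² − 2cos(α−β) + 2d(sin β − sin α) = 19.862823; p = √p² = 4.456773; φ = atan2(cos α − cos β, d − sin α + sin β) = 0.236656 rad; t = (α − φ) mod 2π = 5.504713 rad, q = (φ − β) mod 2π = 1.996712 rad → L = 7.56·(5.504713 + 4.456773 + 1.996712) = 7.56·11.958198 = 90.403975 m
LSR: p² = d² − 2 + 2cos(α−β) + 2d(sin α + sin β) = 7.344776; p = √p² = 2.710125; φ = atan2(−cos α − cos β, d + sin α + sin β) − atan2(−2, p) = 0.435916 rad; t = (φ − α) mod 2π = 0.977732 rad, q = (φ − β) mod 2π = 2.195972 rad → L = 7.56·(0.977732 + 2.710125 + 2.195972) = 7.56·5.883828 = 44.481740 m
RSL: p² = d² − 2 + 2cos(α−β) − 2d(sin α + sin β) = 36.097256; p = √p² = 6.008099; φ = atan2(cos α + cos β, d − sin α − sin β) − atan2(2, p) = -0.215556 rad; t = (α − φ) mod 2π = 5.956925 rad, q = (β − φ) mod 2π = 4.738685 rad → L = 7.56·(5.956925 + 6.008099 + 4.738685) = 7.56·16.703709 = 126.280043 m
RLR: c = (6 − d² + 2cos(α−β) + 2d(sin α − sin β))/8 = -1.482853, |c| > 1 → infeasible
LRL: c = (6 − d² + 2cos(α−β) − 2d(sin α − sin β))/8 = -2.602103, |c| > 1 → infeasible
Shortest: LSR with L = 44.481740 m ≈ 44.4817 m
Convert LSR to answer units (arcs ×180/π): t = 0.977732·180/π = 56.0199°, p = ρ·p = 7.56·2.710125 = 20.4885 m, q = 2.195972·180/π = 125.8199°, L = 44.4817 m.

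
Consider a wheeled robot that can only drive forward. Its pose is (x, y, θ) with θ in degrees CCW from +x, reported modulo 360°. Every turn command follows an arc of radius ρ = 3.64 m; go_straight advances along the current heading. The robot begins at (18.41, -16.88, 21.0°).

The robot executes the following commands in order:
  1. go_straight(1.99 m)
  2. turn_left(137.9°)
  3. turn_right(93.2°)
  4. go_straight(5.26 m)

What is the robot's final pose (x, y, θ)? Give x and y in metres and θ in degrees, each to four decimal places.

set_pose: (x, y, θ) = (18.4100, -16.8800, 21.0000°), ρ = 3.64
go_straight(1.99): x += 1.99·cos θ, y += 1.99·sin θ → (20.2678, -16.1668, 21.0000°)
turn_left(137.9°): centre at ρ to the left, rotate +137.9° → (20.2738, -9.3727, 158.9000°)
turn_right(93.2°): centre at ρ to the right, rotate −93.2° → (18.2666, -4.4788, 65.7000°)
go_straight(5.26): x += 5.26·cos θ, y += 5.26·sin θ → (20.4312, 0.3152, 65.7000°)

(20.4312, 0.3152, 65.7000°)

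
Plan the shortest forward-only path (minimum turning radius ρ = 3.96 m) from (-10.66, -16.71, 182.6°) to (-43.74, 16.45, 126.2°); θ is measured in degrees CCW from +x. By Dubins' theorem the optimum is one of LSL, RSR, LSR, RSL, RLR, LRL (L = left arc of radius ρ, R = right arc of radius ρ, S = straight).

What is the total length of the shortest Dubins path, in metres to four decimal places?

47.2262 m

Let ψ = atan2(Δy, Δx) = atan2(33.16, -33.08) = 134.9308° be the start→goal bearing.
Normalize: d = |goal − start| / ρ = 46.838787/3.96 = 11.827977, α = (θ_start − ψ) mod 360° = 47.6692° = 0.831984 rad, β = (θ_goal − ψ) mod 360° = 351.2692° = 6.130804 rad.
Common terms: sin α = 0.739269, cos α = 0.673410, sin β = -0.151792, cos β = 0.988412, cos(α−β) = 0.553392, d² = 139.901031. Work in radians in the unit-radius frame; every candidate has L = ρ·(t + p + q).
LSL: p² = 2 + d² − 2cos(α−β) + 2d(sin α − sin β) = 161.873154; p = √p² = 12.722938; φ = atan2(cos β − cos α, d + sin α − sin β) = 0.024761 rad; t = (φ − α) mod 2π = 5.475962 rad, q = (β − φ) mod 2π = 6.106043 rad → L = 3.96·(5.475962 + 12.722938 + 6.106043) = 3.96·24.304943 = 96.247574 m
RSR: p² = 2 + d² − 2cos(α−β) + 2d(sin β − sin α) = 119.715341; p = √p² = 10.941451; φ = atan2(cos α − cos β, d − sin α + sin β) = -0.028794 rad; t = (α − φ) mod 2π = 0.860778 rad, q = (φ − β) mod 2π = 0.123587 rad → L = 3.96·(0.860778 + 10.941451 + 0.123587) = 3.96·11.925816 = 47.226232 m
LSR: p² = d² − 2 + 2cos(α−β) + 2d(sin α + sin β) = 152.905141; p = √p² = 12.365482; φ = atan2(−cos α − cos β, d + sin α + sin β) − atan2(−2, p) = 0.027292 rad; t = (φ − α) mod 2π = 5.478493 rad, q = (φ − β) mod 2π = 0.179673 rad → L = 3.96·(5.478493 + 12.365482 + 0.179673) = 3.96·18.023647 = 71.373643 m
RSL: p² = d² − 2 + 2cos(α−β) − 2d(sin α + sin β) = 125.110486; p = √p² = 11.185280; φ = atan2(cos α + cos β, d − sin α − sin β) − atan2(2, p) = -0.030157 rad; t = (α − φ) mod 2π = 0.862142 rad, q = (β − φ) mod 2π = 6.160961 rad → L = 3.96·(0.862142 + 11.185280 + 6.160961) = 3.96·18.208383 = 72.105198 m
RLR: c = (6 − d² + 2cos(α−β) + 2d(sin α − sin β))/8 = -13.964418, |c| > 1 → infeasible
LRL: c = (6 − d² + 2cos(α−β) − 2d(sin α − sin β))/8 = -19.234144, |c| > 1 → infeasible
Shortest: RSR with L = 47.226232 m ≈ 47.2262 m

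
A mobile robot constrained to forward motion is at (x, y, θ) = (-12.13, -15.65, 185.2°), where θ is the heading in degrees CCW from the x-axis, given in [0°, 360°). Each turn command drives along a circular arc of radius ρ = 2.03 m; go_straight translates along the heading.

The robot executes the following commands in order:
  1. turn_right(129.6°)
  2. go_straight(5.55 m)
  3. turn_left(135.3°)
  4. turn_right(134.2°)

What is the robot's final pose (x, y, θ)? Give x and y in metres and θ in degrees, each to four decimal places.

set_pose: (x, y, θ) = (-12.1300, -15.6500, 185.2000°), ρ = 2.03
turn_right(129.6°): centre at ρ to the right, rotate −129.6° → (-13.9890, -12.4815, 55.6000°)
go_straight(5.55): x += 5.55·cos θ, y += 5.55·sin θ → (-10.8534, -7.9021, 55.6000°)
turn_left(135.3°): centre at ρ to the left, rotate +135.3° → (-12.9122, -4.7618, 190.9000°)
turn_right(134.2°): centre at ρ to the right, rotate −134.2° → (-14.9928, -1.6539, 56.7000°)

(-14.9928, -1.6539, 56.7000°)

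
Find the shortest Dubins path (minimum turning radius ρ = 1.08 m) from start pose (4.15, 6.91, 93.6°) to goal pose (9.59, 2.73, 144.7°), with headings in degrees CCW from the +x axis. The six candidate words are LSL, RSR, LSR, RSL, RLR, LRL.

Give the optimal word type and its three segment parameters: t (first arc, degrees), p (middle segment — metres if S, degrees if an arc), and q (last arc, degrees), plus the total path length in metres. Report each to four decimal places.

RSR: t = 127.6248°, p = 6.0162 m, q = 181.2752°, L = 11.8388 m

Let ψ = atan2(Δy, Δx) = atan2(-4.18, 5.44) = -37.5380° be the start→goal bearing.
Normalize: d = |goal − start| / ρ = 6.860466/1.08 = 6.352284, α = (θ_start − ψ) mod 360° = 131.1380° = 2.288791 rad, β = (θ_goal − ψ) mod 360° = 182.2380° = 3.180654 rad.
Common terms: sin α = 0.753127, cos α = -0.657875, sin β = -0.039051, cos β = -0.999237, cos(α−β) = 0.627963, d² = 40.351509. Work in radians in the unit-radius frame; every candidate has L = ρ·(t + p + q).
LSL: p² = 2 + d² − 2cos(α−β) + 2d(sin α − sin β) = 51.159862; p = √p² = 7.152612; φ = atan2(cos β − cos α, d + sin α − sin β) = -0.047744 rad; t = (φ − α) mod 2π = 3.946651 rad, q = (β − φ) mod 2π = 3.228397 rad → L = 1.08·(3.946651 + 7.152612 + 3.228397) = 1.08·14.327661 = 15.473874 m
RSR: p² = 2 + d² − 2cos(α−β) + 2d(sin β − sin α) = 31.031304; p = √p² = 5.570575; φ = atan2(cos α − cos β, d − sin α + sin β) = 0.061318 rad; t = (α − φ) mod 2π = 2.227473 rad, q = (φ − β) mod 2π = 3.163849 rad → L = 1.08·(2.227473 + 5.570575 + 3.163849) = 1.08·10.961897 = 11.838849 m
LSR: p² = d² − 2 + 2cos(α−β) + 2d(sin α + sin β) = 48.679456; p = √p² = 6.977066; φ = atan2(−cos α − cos β, d + sin α + sin β) − atan2(−2, p) = 0.509513 rad; t = (φ − α) mod 2π = 4.503907 rad, q = (φ − β) mod 2π = 3.612044 rad → L = 1.08·(4.503907 + 6.977066 + 3.612044) = 1.08·15.093018 = 16.300459 m
RSL: p² = d² − 2 + 2cos(α−β) − 2d(sin α + sin β) = 30.535414; p = √p² = 5.525886; φ = atan2(cos α + cos β, d − sin α − sin β) − atan2(2, p) = -0.633124 rad; t = (α − φ) mod 2π = 2.921914 rad, q = (β − φ) mod 2π = 3.813778 rad → L = 1.08·(2.921914 + 5.525886 + 3.813778) = 1.08·12.261578 = 13.242504 m
RLR: c = (6 − d² + 2cos(α−β) + 2d(sin α − sin β))/8 = -2.878913, |c| > 1 → infeasible
LRL: c = (6 − d² + 2cos(α−β) − 2d(sin α − sin β))/8 = -5.394983, |c| > 1 → infeasible
Shortest: RSR with L = 11.838849 m ≈ 11.8388 m
Convert RSR to answer units (arcs ×180/π): t = 2.227473·180/π = 127.6248°, p = ρ·p = 1.08·5.570575 = 6.0162 m, q = 3.163849·180/π = 181.2752°, L = 11.8388 m.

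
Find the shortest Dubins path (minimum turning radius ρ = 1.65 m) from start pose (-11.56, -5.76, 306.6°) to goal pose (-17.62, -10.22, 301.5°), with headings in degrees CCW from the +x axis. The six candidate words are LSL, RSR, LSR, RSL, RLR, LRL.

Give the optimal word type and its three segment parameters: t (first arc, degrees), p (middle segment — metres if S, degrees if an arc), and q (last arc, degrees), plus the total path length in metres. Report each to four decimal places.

RSL: t = 139.6895°, p = 2.6500 m, q = 134.5895°, L = 10.5487 m

Let ψ = atan2(Δy, Δx) = atan2(-4.46, -6.06) = -143.6479° be the start→goal bearing.
Normalize: d = |goal − start| / ρ = 7.524307/1.65 = 4.560186, α = (θ_start − ψ) mod 360° = 90.2479° = 1.575123 rad, β = (θ_goal − ψ) mod 360° = 85.1479° = 1.486111 rad.
Common terms: sin α = 0.999991, cos α = -0.004327, sin β = 0.996416, cos β = 0.084584, cos(α−β) = 0.996041, d² = 20.795298. Work in radians in the unit-radius frame; every candidate has L = ρ·(t + p + q).
LSL: p² = 2 + d² − 2cos(α−β) + 2d(sin α − sin β) = 20.835815; p = √p² = 4.564626; φ = atan2(cos β − cos α, d + sin α − sin β) = 0.019479 rad; t = (φ − α) mod 2π = 4.727541 rad, q = (β − φ) mod 2π = 1.466632 rad → L = 1.65·(4.727541 + 4.564626 + 1.466632) = 1.65·10.758800 = 17.752020 m
RSR: p² = 2 + d² − 2cos(α−β) + 2d(sin β − sin α) = 20.770618; p = √p² = 4.557479; φ = atan2(cos α − cos β, d − sin α + sin β) = -0.019510 rad; t = (α − φ) mod 2π = 1.594633 rad, q = (φ − β) mod 2π = 4.777564 rad → L = 1.65·(1.594633 + 4.557479 + 4.777564) = 1.65·10.929676 = 18.033966 m
LSR: p² = d² − 2 + 2cos(α−β) + 2d(sin α + sin β) = 38.995356; p = √p² = 6.244626; φ = atan2(−cos α − cos β, d + sin α + sin β) − atan2(−2, p) = 0.297713 rad; t = (φ − α) mod 2π = 5.005775 rad, q = (φ − β) mod 2π = 5.094787 rad → L = 1.65·(5.005775 + 6.244626 + 5.094787) = 1.65·16.345188 = 26.969559 m
RSL: p² = d² − 2 + 2cos(α−β) − 2d(sin α + sin β) = 2.579405; p = √p² = 1.606053; φ = atan2(cos α + cos β, d − sin α − sin β) − atan2(2, p) = -0.862919 rad; t = (α − φ) mod 2π = 2.438042 rad, q = (β − φ) mod 2π = 2.349030 rad → L = 1.65·(2.438042 + 1.606053 + 2.349030) = 1.65·6.393125 = 10.548656 m
RLR: c = (6 − d² + 2cos(α−β) + 2d(sin α − sin β))/8 = -1.596327, |c| > 1 → infeasible
LRL: c = (6 − d² + 2cos(α−β) − 2d(sin α − sin β))/8 = -1.604477, |c| > 1 → infeasible
Shortest: RSL with L = 10.548656 m ≈ 10.5487 m
Convert RSL to answer units (arcs ×180/π): t = 2.438042·180/π = 139.6895°, p = ρ·p = 1.65·1.606053 = 2.6500 m, q = 2.349030·180/π = 134.5895°, L = 10.5487 m.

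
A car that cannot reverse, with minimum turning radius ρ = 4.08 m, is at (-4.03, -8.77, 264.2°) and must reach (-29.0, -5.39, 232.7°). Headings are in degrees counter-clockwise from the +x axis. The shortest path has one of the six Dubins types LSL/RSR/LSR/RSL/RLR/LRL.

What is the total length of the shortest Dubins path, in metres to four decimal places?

Let ψ = atan2(Δy, Δx) = atan2(3.38, -24.97) = 172.2912° be the start→goal bearing.
Normalize: d = |goal − start| / ρ = 25.197724/4.08 = 6.175913, α = (θ_start − ψ) mod 360° = 91.9088° = 1.604112 rad, β = (θ_goal − ψ) mod 360° = 60.4088° = 1.054333 rad.
Common terms: sin α = 0.999445, cos α = -0.033309, sin β = 0.869571, cos β = 0.493808, cos(α−β) = 0.852640, d² = 38.141899. Work in radians in the unit-radius frame; every candidate has L = ρ·(t + p + q).
LSL: p² = 2 + d² − 2cos(α−β) + 2d(sin α − sin β) = 40.040799; p = √p² = 6.327780; φ = atan2(cos β − cos α, d + sin α − sin β) = 0.083399 rad; t = (φ − α) mod 2π = 4.762472 rad, q = (β − φ) mod 2π = 0.970934 rad → L = 4.08·(4.762472 + 6.327780 + 0.970934) = 4.08·12.061187 = 49.209641 m
RSR: p² = 2 + d² − 2cos(α−β) + 2d(sin β − sin α) = 36.832438; p = √p² = 6.068973; φ = atan2(cos α − cos β, d − sin α + sin β) = -0.086964 rad; t = (α − φ) mod 2π = 1.691076 rad, q = (φ − β) mod 2π = 5.141888 rad → L = 4.08·(1.691076 + 6.068973 + 5.141888) = 4.08·12.901937 = 52.639905 m
LSR: p² = d² − 2 + 2cos(α−β) + 2d(sin α + sin β) = 60.932941; p = √p² = 7.805955; φ = atan2(−cos α − cos β, d + sin α + sin β) − atan2(−2, p) = 0.193641 rad; t = (φ − α) mod 2π = 4.872714 rad, q = (φ − β) mod 2π = 5.422493 rad → L = 4.08·(4.872714 + 7.805955 + 5.422493) = 4.08·18.101162 = 73.852743 m
RSL: p² = d² − 2 + 2cos(α−β) − 2d(sin α + sin β) = 14.761417; p = √p² = 3.842059; φ = atan2(cos α + cos β, d − sin α − sin β) − atan2(2, p) = -0.373439 rad; t = (α − φ) mod 2π = 1.977551 rad, q = (β − φ) mod 2π = 1.427772 rad → L = 4.08·(1.977551 + 3.842059 + 1.427772) = 4.08·7.247382 = 29.569318 m
RLR: c = (6 − d² + 2cos(α−β) + 2d(sin α − sin β))/8 = -3.604055, |c| > 1 → infeasible
LRL: c = (6 − d² + 2cos(α−β) − 2d(sin α − sin β))/8 = -4.005100, |c| > 1 → infeasible
Shortest: RSL with L = 29.569318 m ≈ 29.5693 m

29.5693 m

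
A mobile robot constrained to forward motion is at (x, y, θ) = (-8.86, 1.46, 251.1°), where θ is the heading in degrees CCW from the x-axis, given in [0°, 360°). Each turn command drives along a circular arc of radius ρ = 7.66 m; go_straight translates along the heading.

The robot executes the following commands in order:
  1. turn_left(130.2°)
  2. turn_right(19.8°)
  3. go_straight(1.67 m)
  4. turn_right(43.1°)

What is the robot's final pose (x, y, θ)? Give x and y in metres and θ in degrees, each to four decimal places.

(10.7071, -9.5229, 318.4000°)

set_pose: (x, y, θ) = (-8.8600, 1.4600, 251.1000°), ρ = 7.66
turn_left(130.2°): centre at ρ to the left, rotate +130.2° → (1.1695, -8.1580, 381.3000° ≡ 21.3000°)
turn_right(19.8°): centre at ρ to the right, rotate −19.8° → (3.7515, -7.6373, 1.5000°)
go_straight(1.67): x += 1.67·cos θ, y += 1.67·sin θ → (5.4209, -7.5936, 1.5000°)
turn_right(43.1°): centre at ρ to the right, rotate −43.1° → (10.7071, -9.5229, -41.6000° ≡ 318.4000°)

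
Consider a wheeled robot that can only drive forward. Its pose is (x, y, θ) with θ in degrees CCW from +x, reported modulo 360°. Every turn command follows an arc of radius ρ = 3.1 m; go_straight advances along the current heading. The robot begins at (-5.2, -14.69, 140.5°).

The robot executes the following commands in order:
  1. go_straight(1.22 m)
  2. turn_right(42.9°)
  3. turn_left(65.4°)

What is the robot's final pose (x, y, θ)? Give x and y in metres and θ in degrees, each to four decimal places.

set_pose: (x, y, θ) = (-5.2000, -14.6900, 140.5000°), ρ = 3.1
go_straight(1.22): x += 1.22·cos θ, y += 1.22·sin θ → (-6.1414, -13.9140, 140.5000°)
turn_right(42.9°): centre at ρ to the right, rotate −42.9° → (-7.2423, -11.9319, 97.6000°)
turn_left(65.4°): centre at ρ to the left, rotate +65.4° → (-9.4087, -9.3774, 163.0000°)

(-9.4087, -9.3774, 163.0000°)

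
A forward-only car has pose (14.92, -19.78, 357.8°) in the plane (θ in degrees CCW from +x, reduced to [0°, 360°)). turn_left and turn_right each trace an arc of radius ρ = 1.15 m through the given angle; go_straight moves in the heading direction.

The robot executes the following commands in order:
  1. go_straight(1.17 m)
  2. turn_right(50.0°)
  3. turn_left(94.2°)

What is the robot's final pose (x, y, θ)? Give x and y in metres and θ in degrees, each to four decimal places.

(18.6318, -20.4190, 42.0000°)

set_pose: (x, y, θ) = (14.9200, -19.7800, 357.8000°), ρ = 1.15
go_straight(1.17): x += 1.17·cos θ, y += 1.17·sin θ → (16.0891, -19.8249, 357.8000°)
turn_right(50.0°): centre at ρ to the right, rotate −50.0° → (16.9537, -20.2692, 307.8000°)
turn_left(94.2°): centre at ρ to the left, rotate +94.2° → (18.6318, -20.4190, 402.0000° ≡ 42.0000°)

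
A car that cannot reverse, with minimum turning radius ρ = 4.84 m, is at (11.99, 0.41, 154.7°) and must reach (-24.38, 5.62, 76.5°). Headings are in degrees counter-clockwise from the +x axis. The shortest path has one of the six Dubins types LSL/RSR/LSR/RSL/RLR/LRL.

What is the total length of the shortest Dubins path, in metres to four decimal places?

Let ψ = atan2(Δy, Δx) = atan2(5.21, -36.37) = 171.8478° be the start→goal bearing.
Normalize: d = |goal − start| / ρ = 36.741271/4.84 = 7.591172, α = (θ_start − ψ) mod 360° = 342.8522° = 5.983899 rad, β = (θ_goal − ψ) mod 360° = 264.6522° = 4.619051 rad.
Common terms: sin α = -0.294838, cos α = 0.955547, sin β = -0.995647, cos β = -0.093202, cos(α−β) = 0.204496, d² = 57.625888. Work in radians in the unit-radius frame; every candidate has L = ρ·(t + p + q).
LSL: p² = 2 + d² − 2cos(α−β) + 2d(sin α − sin β) = 69.856817; p = √p² = 8.358039; φ = atan2(cos β − cos α, d + sin α − sin β) = -0.125810 rad; t = (φ − α) mod 2π = 0.173477 rad, q = (β − φ) mod 2π = 4.744861 rad → L = 4.84·(0.173477 + 8.358039 + 4.744861) = 4.84·13.276377 = 64.257664 m
RSR: p² = 2 + d² − 2cos(α−β) + 2d(sin β − sin α) = 48.576975; p = √p² = 6.969718; φ = atan2(cos α − cos β, d − sin α + sin β) = 0.151046 rad; t = (α − φ) mod 2π = 5.832853 rad, q = (φ − β) mod 2π = 1.815180 rad → L = 4.84·(5.832853 + 6.969718 + 1.815180) = 4.84·14.617751 = 70.749916 m
LSR: p² = d² − 2 + 2cos(α−β) + 2d(sin α + sin β) = 36.442285; p = √p² = 6.036745; φ = atan2(−cos α − cos β, d + sin α + sin β) − atan2(−2, p) = 0.183903 rad; t = (φ − α) mod 2π = 0.483190 rad, q = (φ − β) mod 2π = 1.848037 rad → L = 4.84·(0.483190 + 6.036745 + 1.848037) = 4.84·8.367971 = 40.500981 m
RSL: p² = d² − 2 + 2cos(α−β) − 2d(sin α + sin β) = 75.627475; p = √p² = 8.696406; φ = atan2(cos α + cos β, d − sin α − sin β) − atan2(2, p) = -0.129260 rad; t = (α − φ) mod 2π = 6.113159 rad, q = (β − φ) mod 2π = 4.748312 rad → L = 4.84·(6.113159 + 8.696406 + 4.748312) = 4.84·19.557876 = 94.660122 m
RLR: c = (6 − d² + 2cos(α−β) + 2d(sin α − sin β))/8 = -5.072122, |c| > 1 → infeasible
LRL: c = (6 − d² + 2cos(α−β) − 2d(sin α − sin β))/8 = -7.732102, |c| > 1 → infeasible
Shortest: LSR with L = 40.500981 m ≈ 40.5010 m

40.5010 m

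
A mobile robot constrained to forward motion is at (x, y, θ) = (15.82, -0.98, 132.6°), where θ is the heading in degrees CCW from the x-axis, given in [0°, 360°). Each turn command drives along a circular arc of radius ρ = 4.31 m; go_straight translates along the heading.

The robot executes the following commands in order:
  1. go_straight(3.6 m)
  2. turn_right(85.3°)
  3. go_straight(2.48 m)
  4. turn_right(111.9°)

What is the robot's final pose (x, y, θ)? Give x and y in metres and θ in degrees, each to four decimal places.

set_pose: (x, y, θ) = (15.8200, -0.9800, 132.6000°), ρ = 4.31
go_straight(3.6): x += 3.6·cos θ, y += 3.6·sin θ → (13.3832, 1.6699, 132.6000°)
turn_right(85.3°): centre at ρ to the right, rotate −85.3° → (13.3883, 7.5102, 47.3000°)
go_straight(2.48): x += 2.48·cos θ, y += 2.48·sin θ → (15.0702, 9.3327, 47.3000°)
turn_right(111.9°): centre at ρ to the right, rotate −111.9° → (22.1310, 8.2586, -64.6000° ≡ 295.4000°)

(22.1310, 8.2586, 295.4000°)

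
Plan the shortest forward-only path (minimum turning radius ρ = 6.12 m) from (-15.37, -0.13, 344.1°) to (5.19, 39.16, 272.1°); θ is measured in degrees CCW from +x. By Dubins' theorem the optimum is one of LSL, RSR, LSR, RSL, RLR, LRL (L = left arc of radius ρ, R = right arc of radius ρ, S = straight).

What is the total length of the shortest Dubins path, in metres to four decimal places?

63.4979 m

Let ψ = atan2(Δy, Δx) = atan2(39.29, 20.56) = 62.3775° be the start→goal bearing.
Normalize: d = |goal − start| / ρ = 44.344309/6.12 = 7.245802, α = (θ_start − ψ) mod 360° = 281.7225° = 4.916986 rad, β = (θ_goal − ψ) mod 360° = 209.7225° = 3.660349 rad.
Common terms: sin α = -0.979143, cos α = 0.203172, sin β = -0.495800, cos β = -0.868437, cos(α−β) = 0.309017, d² = 52.501647. Work in radians in the unit-radius frame; every candidate has L = ρ·(t + p + q).
LSL: p² = 2 + d² − 2cos(α−β) + 2d(sin α − sin β) = 46.879203; p = √p² = 6.846839; φ = atan2(cos β − cos α, d + sin α − sin β) = -0.157158 rad; t = (φ − α) mod 2π = 1.209042 rad, q = (β − φ) mod 2π = 3.817506 rad → L = 6.12·(1.209042 + 6.846839 + 3.817506) = 6.12·11.873387 = 72.665130 m
RSR: p² = 2 + d² − 2cos(α−β) + 2d(sin β − sin α) = 60.888023; p = √p² = 7.803078; φ = atan2(cos α − cos β, d − sin α + sin β) = 0.137767 rad; t = (α − φ) mod 2π = 4.779219 rad, q = (φ − β) mod 2π = 2.760603 rad → L = 6.12·(4.779219 + 7.803078 + 2.760603) = 6.12·15.342900 = 93.898549 m
LSR: p² = d² − 2 + 2cos(α−β) + 2d(sin α + sin β) = 29.745387; p = √p² = 5.453933; φ = atan2(−cos α − cos β, d + sin α + sin β) − atan2(−2, p) = 0.466254 rad; t = (φ − α) mod 2π = 1.832454 rad, q = (φ − β) mod 2π = 3.089091 rad → L = 6.12·(1.832454 + 5.453933 + 3.089091) = 6.12·10.375478 = 63.497924 m
RSL: p² = d² − 2 + 2cos(α−β) − 2d(sin α + sin β) = 72.493976; p = √p² = 8.514339; φ = atan2(cos α + cos β, d − sin α − sin β) − atan2(2, p) = -0.306853 rad; t = (α − φ) mod 2π = 5.223839 rad, q = (β − φ) mod 2π = 3.967202 rad → L = 6.12·(5.223839 + 8.514339 + 3.967202) = 6.12·17.705380 = 108.356925 m
RLR: c = (6 − d² + 2cos(α−β) + 2d(sin α − sin β))/8 = -6.611003, |c| > 1 → infeasible
LRL: c = (6 − d² + 2cos(α−β) − 2d(sin α − sin β))/8 = -4.859900, |c| > 1 → infeasible
Shortest: LSR with L = 63.497924 m ≈ 63.4979 m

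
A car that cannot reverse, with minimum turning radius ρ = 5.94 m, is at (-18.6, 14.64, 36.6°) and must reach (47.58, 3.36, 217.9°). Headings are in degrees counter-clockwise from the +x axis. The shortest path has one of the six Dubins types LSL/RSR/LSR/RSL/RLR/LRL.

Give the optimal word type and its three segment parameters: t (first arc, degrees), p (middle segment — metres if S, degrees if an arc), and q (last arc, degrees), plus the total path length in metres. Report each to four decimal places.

Let ψ = atan2(Δy, Δx) = atan2(-11.28, 66.18) = -9.6728° be the start→goal bearing.
Normalize: d = |goal − start| / ρ = 67.134423/5.94 = 11.302091, α = (θ_start − ψ) mod 360° = 46.2728° = 0.807612 rad, β = (θ_goal − ψ) mod 360° = 227.5728° = 3.971894 rad.
Common terms: sin α = 0.722639, cos α = 0.691226, sin β = -0.738135, cos β = -0.674653, cos(α−β) = -0.999743, d² = 127.737272. Work in radians in the unit-radius frame; every candidate has L = ρ·(t + p + q).
LSL: p² = 2 + d² − 2cos(α−β) + 2d(sin α − sin β) = 164.756355; p = √p² = 12.835745; φ = atan2(cos β − cos α, d + sin α − sin β) = -0.106614 rad; t = (φ − α) mod 2π = 5.368959 rad, q = (β − φ) mod 2π = 4.078508 rad → L = 5.94·(5.368959 + 12.835745 + 4.078508) = 5.94·22.283212 = 132.362282 m
RSR: p² = 2 + d² − 2cos(α−β) + 2d(sin β − sin α) = 98.717159; p = √p² = 9.935651; φ = atan2(cos α − cos β, d − sin α + sin β) = 0.137909 rad; t = (α − φ) mod 2π = 0.669703 rad, q = (φ − β) mod 2π = 2.449200 rad → L = 5.94·(0.669703 + 9.935651 + 2.449200) = 5.94·13.054554 = 77.544052 m
LSR: p² = d² − 2 + 2cos(α−β) + 2d(sin α + sin β) = 123.387511; p = √p² = 11.107993; φ = atan2(−cos α − cos β, d + sin α + sin β) − atan2(−2, p) = 0.176674 rad; t = (φ − α) mod 2π = 5.652246 rad, q = (φ − β) mod 2π = 2.487965 rad → L = 5.94·(5.652246 + 11.107993 + 2.487965) = 5.94·19.248204 = 114.334332 m
RSL: p² = d² − 2 + 2cos(α−β) − 2d(sin α + sin β) = 124.088062; p = √p² = 11.139482; φ = atan2(cos α + cos β, d − sin α − sin β) − atan2(2, p) = -0.176185 rad; t = (α − φ) mod 2π = 0.983797 rad, q = (β − φ) mod 2π = 4.148079 rad → L = 5.94·(0.983797 + 11.139482 + 4.148079) = 5.94·16.271358 = 96.651866 m
RLR: c = (6 − d² + 2cos(α−β) + 2d(sin α − sin β))/8 = -11.339645, |c| > 1 → infeasible
LRL: c = (6 − d² + 2cos(α−β) − 2d(sin α − sin β))/8 = -19.594544, |c| > 1 → infeasible
Shortest: RSR with L = 77.544052 m ≈ 77.5441 m
Convert RSR to answer units (arcs ×180/π): t = 0.669703·180/π = 38.3712°, p = ρ·p = 5.94·9.935651 = 59.0178 m, q = 2.449200·180/π = 140.3288°, L = 77.5441 m.

RSR: t = 38.3712°, p = 59.0178 m, q = 140.3288°, L = 77.5441 m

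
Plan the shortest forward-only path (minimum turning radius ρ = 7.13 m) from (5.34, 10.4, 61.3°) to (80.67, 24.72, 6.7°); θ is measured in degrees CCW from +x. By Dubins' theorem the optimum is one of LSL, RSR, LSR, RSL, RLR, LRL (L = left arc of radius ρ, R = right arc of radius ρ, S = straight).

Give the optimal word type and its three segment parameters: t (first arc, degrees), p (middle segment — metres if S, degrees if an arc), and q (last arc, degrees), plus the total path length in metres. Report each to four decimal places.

Let ψ = atan2(Δy, Δx) = atan2(14.32, 75.33) = 10.7633° be the start→goal bearing.
Normalize: d = |goal − start| / ρ = 76.679015/7.13 = 10.754420, α = (θ_start − ψ) mod 360° = 50.5367° = 0.882031 rad, β = (θ_goal − ψ) mod 360° = 355.9367° = 6.212267 rad.
Common terms: sin α = 0.772032, cos α = 0.635584, sin β = -0.070859, cos β = 0.997486, cos(α−β) = 0.579281, d² = 115.657550. Work in radians in the unit-radius frame; every candidate has L = ρ·(t + p + q).
LSL: p² = 2 + d² − 2cos(α−β) + 2d(sin α − sin β) = 134.628586; p = √p² = 11.602956; φ = atan2(cos β − cos α, d + sin α − sin β) = 0.031196 rad; t = (φ − α) mod 2π = 5.432350 rad, q = (β − φ) mod 2π = 6.181071 rad → L = 7.13·(5.432350 + 11.602956 + 6.181071) = 7.13·23.216377 = 165.532766 m
RSR: p² = 2 + d² − 2cos(α−β) + 2d(sin β − sin α) = 98.369390; p = √p² = 9.918134; φ = atan2(cos α − cos β, d − sin α + sin β) = -0.036497 rad; t = (α − φ) mod 2π = 0.918528 rad, q = (φ − β) mod 2π = 0.034421 rad → L = 7.13·(0.918528 + 9.918134 + 0.034421) = 7.13·10.871084 = 77.510830 m
LSR: p² = d² − 2 + 2cos(α−β) + 2d(sin α + sin β) = 129.897521; p = √p² = 11.397259; φ = atan2(−cos α − cos β, d + sin α + sin β) − atan2(−2, p) = 0.032110 rad; t = (φ − α) mod 2π = 5.433264 rad, q = (φ − β) mod 2π = 0.103028 rad → L = 7.13·(5.433264 + 11.397259 + 0.103028) = 7.13·16.933551 = 120.736218 m
RSL: p² = d² − 2 + 2cos(α−β) − 2d(sin α + sin β) = 99.734703; p = √p² = 9.986726; φ = atan2(cos α + cos β, d − sin α − sin β) − atan2(2, p) = -0.036616 rad; t = (α − φ) mod 2π = 0.918647 rad, q = (β − φ) mod 2π = 6.248883 rad → L = 7.13·(0.918647 + 9.986726 + 6.248883) = 7.13·17.154256 = 122.309845 m
RLR: c = (6 − d² + 2cos(α−β) + 2d(sin α − sin β))/8 = -11.296174, |c| > 1 → infeasible
LRL: c = (6 − d² + 2cos(α−β) − 2d(sin α − sin β))/8 = -15.828573, |c| > 1 → infeasible
Shortest: RSR with L = 77.510830 m ≈ 77.5108 m
Convert RSR to answer units (arcs ×180/π): t = 0.918528·180/π = 52.6278°, p = ρ·p = 7.13·9.918134 = 70.7163 m, q = 0.034421·180/π = 1.9722°, L = 77.5108 m.

RSR: t = 52.6278°, p = 70.7163 m, q = 1.9722°, L = 77.5108 m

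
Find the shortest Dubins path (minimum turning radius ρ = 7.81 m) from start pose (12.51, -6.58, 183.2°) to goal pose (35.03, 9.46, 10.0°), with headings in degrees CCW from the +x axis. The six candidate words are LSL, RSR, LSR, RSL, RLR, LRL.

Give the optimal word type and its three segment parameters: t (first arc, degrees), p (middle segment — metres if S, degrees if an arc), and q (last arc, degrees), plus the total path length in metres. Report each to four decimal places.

Let ψ = atan2(Δy, Δx) = atan2(16.04, 22.52) = 35.4606° be the start→goal bearing.
Normalize: d = |goal − start| / ρ = 27.648363/7.81 = 3.540123, α = (θ_start − ψ) mod 360° = 147.7394° = 2.578539 rad, β = (θ_goal − ψ) mod 360° = 334.5394° = 5.838814 rad.
Common terms: sin α = 0.533771, cos α = -0.845629, sin β = -0.429890, cos β = 0.902881, cos(α−β) = -0.992966, d² = 12.532473. Work in radians in the unit-radius frame; every candidate has L = ρ·(t + p + q).
LSL: p² = 2 + d² − 2cos(α−β) + 2d(sin α − sin β) = 23.341362; p = √p² = 4.831290; φ = atan2(cos β − cos α, d + sin α − sin β) = 0.370320 rad; t = (φ − α) mod 2π = 4.074966 rad, q = (β − φ) mod 2π = 5.468494 rad → L = 7.81·(4.074966 + 4.831290 + 5.468494) = 7.81·14.374750 = 112.266799 m
RSR: p² = 2 + d² − 2cos(α−β) + 2d(sin β − sin α) = 9.695447; p = √p² = 3.113751; φ = atan2(cos α − cos β, d − sin α + sin β) = -0.596251 rad; t = (α − φ) mod 2π = 3.174791 rad, q = (φ − β) mod 2π = 6.131305 rad → L = 7.81·(3.174791 + 3.113751 + 6.131305) = 7.81·12.419847 = 96.999004 m
LSR: p² = d² − 2 + 2cos(α−β) + 2d(sin α + sin β) = 9.282043; p = √p² = 3.046645; φ = atan2(−cos α − cos β, d + sin α + sin β) − atan2(−2, p) = 0.565193 rad; t = (φ − α) mod 2π = 4.269839 rad, q = (φ − β) mod 2π = 1.009564 rad → L = 7.81·(4.269839 + 3.046645 + 1.009564) = 7.81·8.326048 = 65.026435 m
RSL: p² = d² − 2 + 2cos(α−β) − 2d(sin α + sin β) = 7.811042; p = √p² = 2.794824; φ = atan2(cos α + cos β, d − sin α − sin β) − atan2(2, p) = -0.604465 rad; t = (α − φ) mod 2π = 3.183004 rad, q = (β − φ) mod 2π = 0.160094 rad → L = 7.81·(3.183004 + 2.794824 + 0.160094) = 7.81·6.137922 = 47.937175 m
RLR: c = (6 − d² + 2cos(α−β) + 2d(sin α − sin β))/8 = -0.211931; p = 2π − arccos c = 4.498839 rad; φ = atan2(cos α − cos β, d − sin α + sin β) = -0.596251 rad; t = (α − φ + p/2) mod 2π = 5.424210 rad, q = (α − β − t + p) mod 2π = 2.097539 rad → L = 7.81·(5.424210 + 4.498839 + 2.097539) = 7.81·12.020588 = 93.880790 m
LRL: c = (6 − d² + 2cos(α−β) − 2d(sin α − sin β))/8 = -1.917670, |c| > 1 → infeasible
Shortest: RSL with L = 47.937175 m ≈ 47.9372 m
Convert RSL to answer units (arcs ×180/π): t = 3.183004·180/π = 182.3727°, p = ρ·p = 7.81·2.794824 = 21.8276 m, q = 0.160094·180/π = 9.1727°, L = 47.9372 m.

RSL: t = 182.3727°, p = 21.8276 m, q = 9.1727°, L = 47.9372 m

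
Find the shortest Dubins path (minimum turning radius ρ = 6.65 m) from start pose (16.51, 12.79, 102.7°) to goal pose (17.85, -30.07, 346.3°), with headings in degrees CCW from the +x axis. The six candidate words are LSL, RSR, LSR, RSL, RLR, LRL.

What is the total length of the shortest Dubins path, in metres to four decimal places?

Let ψ = atan2(Δy, Δx) = atan2(-42.86, 1.34) = -88.2093° be the start→goal bearing.
Normalize: d = |goal − start| / ρ = 42.880942/6.65 = 6.448262, α = (θ_start − ψ) mod 360° = 190.9093° = 3.331995 rad, β = (θ_goal − ψ) mod 360° = 74.5093° = 1.300432 rad.
Common terms: sin α = -0.189254, cos α = -0.981928, sin β = 0.963674, cos β = 0.267083, cos(α−β) = -0.444635, d² = 41.580083. Work in radians in the unit-radius frame; every candidate has L = ρ·(t + p + q).
LSL: p² = 2 + d² − 2cos(α−β) + 2d(sin α − sin β) = 29.600594; p = √p² = 5.440643; φ = atan2(cos β − cos α, d + sin α − sin β) = 0.231636 rad; t = (φ − α) mod 2π = 3.182827 rad, q = (β − φ) mod 2π = 1.068795 rad → L = 6.65·(3.182827 + 5.440643 + 1.068795) = 6.65·9.692265 = 64.453561 m
RSR: p² = 2 + d² − 2cos(α−β) + 2d(sin β − sin α) = 59.338112; p = √p² = 7.703124; φ = atan2(cos α − cos β, d − sin α + sin β) = -0.162862 rad; t = (α − φ) mod 2π = 3.494858 rad, q = (φ − β) mod 2π = 4.819891 rad → L = 6.65·(3.494858 + 7.703124 + 4.819891) = 6.65·16.017872 = 106.518849 m
LSR: p² = d² − 2 + 2cos(α−β) + 2d(sin α + sin β) = 48.678133; p = √p² = 6.976972; φ = atan2(−cos α − cos β, d + sin α + sin β) − atan2(−2, p) = 0.377822 rad; t = (φ − α) mod 2π = 3.329013 rad, q = (φ − β) mod 2π = 5.360576 rad → L = 6.65·(3.329013 + 6.976972 + 5.360576) = 6.65·15.666560 = 104.182624 m
RSL: p² = d² − 2 + 2cos(α−β) − 2d(sin α + sin β) = 28.703492; p = √p² = 5.357564; φ = atan2(cos α + cos β, d − sin α − sin β) − atan2(2, p) = -0.482612 rad; t = (α − φ) mod 2π = 3.814607 rad, q = (β − φ) mod 2π = 1.783044 rad → L = 6.65·(3.814607 + 5.357564 + 1.783044) = 6.65·10.955215 = 72.852182 m
RLR: c = (6 − d² + 2cos(α−β) + 2d(sin α − sin β))/8 = -6.417264, |c| > 1 → infeasible
LRL: c = (6 − d² + 2cos(α−β) − 2d(sin α − sin β))/8 = -2.700074, |c| > 1 → infeasible
Shortest: LSL with L = 64.453561 m ≈ 64.4536 m

64.4536 m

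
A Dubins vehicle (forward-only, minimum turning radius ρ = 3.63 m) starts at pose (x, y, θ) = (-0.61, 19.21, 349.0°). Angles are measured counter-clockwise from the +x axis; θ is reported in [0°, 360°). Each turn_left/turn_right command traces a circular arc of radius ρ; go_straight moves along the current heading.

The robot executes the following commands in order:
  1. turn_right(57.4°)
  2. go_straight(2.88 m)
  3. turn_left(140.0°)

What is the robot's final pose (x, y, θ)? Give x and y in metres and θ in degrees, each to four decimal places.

(9.9522, 14.4957, 71.6000°)

set_pose: (x, y, θ) = (-0.6100, 19.2100, 349.0000°), ρ = 3.63
turn_right(57.4°): centre at ρ to the right, rotate −57.4° → (2.0725, 16.9830, 291.6000°)
go_straight(2.88): x += 2.88·cos θ, y += 2.88·sin θ → (3.1327, 14.3052, 291.6000°)
turn_left(140.0°): centre at ρ to the left, rotate +140.0° → (9.9522, 14.4957, 431.6000° ≡ 71.6000°)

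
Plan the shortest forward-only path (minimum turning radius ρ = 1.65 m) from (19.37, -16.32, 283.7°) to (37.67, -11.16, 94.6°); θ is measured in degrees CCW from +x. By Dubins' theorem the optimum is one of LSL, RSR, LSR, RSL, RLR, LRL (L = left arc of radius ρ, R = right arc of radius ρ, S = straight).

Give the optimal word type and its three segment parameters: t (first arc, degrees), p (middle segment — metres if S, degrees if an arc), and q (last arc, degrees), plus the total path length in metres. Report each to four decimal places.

LSL: t = 93.4216°, p = 15.7503 m, q = 77.4784°, L = 20.6718 m

Let ψ = atan2(Δy, Δx) = atan2(5.16, 18.30) = 15.7467° be the start→goal bearing.
Normalize: d = |goal − start| / ρ = 19.013564/1.65 = 11.523372, α = (θ_start − ψ) mod 360° = 267.9533° = 4.676667 rad, β = (θ_goal − ψ) mod 360° = 78.8533° = 1.376250 rad.
Common terms: sin α = -0.999362, cos α = -0.035714, sin β = 0.981135, cos β = 0.193322, cos(α−β) = -0.987414, d² = 132.788099. Work in radians in the unit-radius frame; every candidate has L = ρ·(t + p + q).
LSL: p² = 2 + d² − 2cos(α−β) + 2d(sin α − sin β) = 91.118910; p = √p² = 9.545623; φ = atan2(cos β − cos α, d + sin α − sin β) = 0.023996 rad; t = (φ − α) mod 2π = 1.630514 rad, q = (β − φ) mod 2π = 1.352253 rad → L = 1.65·(1.630514 + 9.545623 + 1.352253) = 1.65·12.528390 = 20.671844 m
RSR: p² = 2 + d² − 2cos(α−β) + 2d(sin β − sin α) = 182.406943; p = √p² = 13.505811; φ = atan2(cos α − cos β, d − sin α + sin β) = -0.016959 rad; t = (α − φ) mod 2π = 4.693626 rad, q = (φ − β) mod 2π = 4.889977 rad → L = 1.65·(4.693626 + 13.505811 + 4.889977) = 1.65·23.089414 = 38.097534 m
LSR: p² = d² − 2 + 2cos(α−β) + 2d(sin α + sin β) = 128.393206; p = √p² = 11.331073; φ = atan2(−cos α − cos β, d + sin α + sin β) − atan2(−2, p) = 0.161008 rad; t = (φ − α) mod 2π = 1.767527 rad, q = (φ − β) mod 2π = 5.067944 rad → L = 1.65·(1.767527 + 11.331073 + 5.067944) = 1.65·18.166543 = 29.974796 m
RSL: p² = d² − 2 + 2cos(α−β) − 2d(sin α + sin β) = 129.233337; p = √p² = 11.368084; φ = atan2(cos α + cos β, d − sin α − sin β) − atan2(2, p) = -0.160494 rad; t = (α − φ) mod 2π = 4.837161 rad, q = (β − φ) mod 2π = 1.536744 rad → L = 1.65·(4.837161 + 11.368084 + 1.536744) = 1.65·17.741989 = 29.274282 m
RLR: c = (6 − d² + 2cos(α−β) + 2d(sin α − sin β))/8 = -21.800868, |c| > 1 → infeasible
LRL: c = (6 − d² + 2cos(α−β) − 2d(sin α − sin β))/8 = -10.389864, |c| > 1 → infeasible
Shortest: LSL with L = 20.671844 m ≈ 20.6718 m
Convert LSL to answer units (arcs ×180/π): t = 1.630514·180/π = 93.4216°, p = ρ·p = 1.65·9.545623 = 15.7503 m, q = 1.352253·180/π = 77.4784°, L = 20.6718 m.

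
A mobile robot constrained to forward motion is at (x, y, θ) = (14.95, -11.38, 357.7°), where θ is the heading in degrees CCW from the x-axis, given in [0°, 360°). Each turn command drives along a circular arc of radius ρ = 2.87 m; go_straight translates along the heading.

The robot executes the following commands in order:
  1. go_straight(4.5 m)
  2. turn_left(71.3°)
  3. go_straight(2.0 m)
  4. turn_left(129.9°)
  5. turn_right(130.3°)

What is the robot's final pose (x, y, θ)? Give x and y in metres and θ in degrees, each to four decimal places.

(15.7469, -0.3480, 68.6000°)

set_pose: (x, y, θ) = (14.9500, -11.3800, 357.7000°), ρ = 2.87
go_straight(4.5): x += 4.5·cos θ, y += 4.5·sin θ → (19.4464, -11.5606, 357.7000°)
turn_left(71.3°): centre at ρ to the left, rotate +71.3° → (22.2409, -9.7214, 429.0000° ≡ 69.0000°)
go_straight(2.0): x += 2.0·cos θ, y += 2.0·sin θ → (22.9577, -7.8543, 69.0000°)
turn_left(129.9°): centre at ρ to the left, rotate +129.9° → (19.3486, -4.1105, 198.9000°)
turn_right(130.3°): centre at ρ to the right, rotate −130.3° → (15.7469, -0.3480, 68.6000°)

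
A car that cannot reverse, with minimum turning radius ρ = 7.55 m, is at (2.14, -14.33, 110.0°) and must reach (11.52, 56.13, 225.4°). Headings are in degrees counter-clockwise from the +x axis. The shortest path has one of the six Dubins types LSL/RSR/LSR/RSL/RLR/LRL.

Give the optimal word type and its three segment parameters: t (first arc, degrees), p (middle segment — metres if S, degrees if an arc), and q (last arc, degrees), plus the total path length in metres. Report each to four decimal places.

RSL: t = 40.8379°, p = 61.2087 m, q = 156.2379°, L = 87.1778 m

Let ψ = atan2(Δy, Δx) = atan2(70.46, 9.38) = 82.4171° be the start→goal bearing.
Normalize: d = |goal − start| / ρ = 71.081615/7.55 = 9.414783, α = (θ_start − ψ) mod 360° = 27.5829° = 0.481413 rad, β = (θ_goal − ψ) mod 360° = 142.9829° = 2.495523 rad.
Common terms: sin α = 0.463032, cos α = 0.886342, sin β = 0.602053, cos β = -0.798456, cos(α−β) = -0.428935, d² = 88.638147. Work in radians in the unit-radius frame; every candidate has L = ρ·(t + p + q).
LSL: p² = 2 + d² − 2cos(α−β) + 2d(sin α − sin β) = 88.878311; p = √p² = 9.427529; φ = atan2(cos β − cos α, d + sin α − sin β) = -0.179676 rad; t = (φ − α) mod 2π = 5.622097 rad, q = (β − φ) mod 2π = 2.675198 rad → L = 7.55·(5.622097 + 9.427529 + 2.675198) = 7.55·17.724825 = 133.822426 m
RSR: p² = 2 + d² − 2cos(α−β) + 2d(sin β − sin α) = 94.113725; p = √p² = 9.701223; φ = atan2(cos α − cos β, d − sin α + sin β) = 0.174554 rad; t = (α − φ) mod 2π = 0.306859 rad, q = (φ − β) mod 2π = 3.962216 rad → L = 7.55·(0.306859 + 9.701223 + 3.962216) = 7.55·13.970298 = 105.475751 m
LSR: p² = d² − 2 + 2cos(α−β) + 2d(sin α + sin β) = 105.835365; p = √p² = 10.287632; φ = atan2(−cos α − cos β, d + sin α + sin β) − atan2(−2, p) = 0.183627 rad; t = (φ − α) mod 2π = 5.985400 rad, q = (φ − β) mod 2π = 3.971290 rad → L = 7.55·(5.985400 + 10.287632 + 3.971290) = 7.55·20.244321 = 152.844623 m
RSL: p² = d² − 2 + 2cos(α−β) − 2d(sin α + sin β) = 65.725190; p = √p² = 8.107107; φ = atan2(cos α + cos β, d − sin α − sin β) − atan2(2, p) = -0.231342 rad; t = (α − φ) mod 2π = 0.712755 rad, q = (β − φ) mod 2π = 2.726865 rad → L = 7.55·(0.712755 + 8.107107 + 2.726865) = 7.55·11.546728 = 87.177796 m
RLR: c = (6 − d² + 2cos(α−β) + 2d(sin α − sin β))/8 = -10.764216, |c| > 1 → infeasible
LRL: c = (6 − d² + 2cos(α−β) − 2d(sin α − sin β))/8 = -10.109789, |c| > 1 → infeasible
Shortest: RSL with L = 87.177796 m ≈ 87.1778 m
Convert RSL to answer units (arcs ×180/π): t = 0.712755·180/π = 40.8379°, p = ρ·p = 7.55·8.107107 = 61.2087 m, q = 2.726865·180/π = 156.2379°, L = 87.1778 m.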